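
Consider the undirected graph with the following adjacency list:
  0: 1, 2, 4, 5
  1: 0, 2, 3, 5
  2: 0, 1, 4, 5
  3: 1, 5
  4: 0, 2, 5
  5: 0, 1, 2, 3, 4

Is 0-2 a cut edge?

After removing 0-2, the path 0-4-2 still connects them, so the edge is not a bridge.

No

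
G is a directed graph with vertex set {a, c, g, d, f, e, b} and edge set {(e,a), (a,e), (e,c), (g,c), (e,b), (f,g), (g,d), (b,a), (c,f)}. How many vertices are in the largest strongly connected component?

3

{c, f, g} are all mutually reachable — one SCC of size 3.
{a, b, e} are all mutually reachable — one SCC of size 3.
{d} is an SCC by itself.
The largest has 3 vertices.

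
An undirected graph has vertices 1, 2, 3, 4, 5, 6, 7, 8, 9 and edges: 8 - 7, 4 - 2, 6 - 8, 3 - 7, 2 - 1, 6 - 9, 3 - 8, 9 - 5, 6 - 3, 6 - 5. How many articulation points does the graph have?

2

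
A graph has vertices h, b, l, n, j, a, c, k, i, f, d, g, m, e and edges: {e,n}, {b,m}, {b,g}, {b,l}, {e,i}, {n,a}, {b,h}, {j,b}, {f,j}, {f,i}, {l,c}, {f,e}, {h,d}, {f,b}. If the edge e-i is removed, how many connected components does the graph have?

2

e and i are still connected via e-f-i, so the component count stays at 2.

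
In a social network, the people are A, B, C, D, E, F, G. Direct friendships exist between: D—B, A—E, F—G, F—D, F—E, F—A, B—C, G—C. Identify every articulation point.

F

Removing F increases the component count from 1 to 2, so F is a cut vertex.
By contrast removing A leaves 1 component; it is not a cut vertex. No other vertex is a cut vertex either.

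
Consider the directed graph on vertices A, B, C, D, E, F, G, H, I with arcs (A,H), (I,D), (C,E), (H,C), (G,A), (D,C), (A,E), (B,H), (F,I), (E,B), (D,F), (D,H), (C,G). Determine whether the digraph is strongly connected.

No

There is no directed path from C to F, so the graph is not strongly connected.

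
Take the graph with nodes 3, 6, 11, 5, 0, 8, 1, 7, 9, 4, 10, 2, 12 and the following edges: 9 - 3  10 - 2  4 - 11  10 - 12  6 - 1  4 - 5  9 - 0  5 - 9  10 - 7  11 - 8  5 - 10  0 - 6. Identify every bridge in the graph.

removing 5 - 10 disconnects 5 from 10; removing 0 - 6 disconnects 0 from 6; removing 5 - 9 disconnects 5 from 9; removing 8 - 11 disconnects 8 from 11 — these are bridges.
In total 12 edges are bridges.

0-6, 0-9, 1-6, 10-12, 10-2, 10-5, 10-7, 11-4, 11-8, 3-9, 4-5, 5-9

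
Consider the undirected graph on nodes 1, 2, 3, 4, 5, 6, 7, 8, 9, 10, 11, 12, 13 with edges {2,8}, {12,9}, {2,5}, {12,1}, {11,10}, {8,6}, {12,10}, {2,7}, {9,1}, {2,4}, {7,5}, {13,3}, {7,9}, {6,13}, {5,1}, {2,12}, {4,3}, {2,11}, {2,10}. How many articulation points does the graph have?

1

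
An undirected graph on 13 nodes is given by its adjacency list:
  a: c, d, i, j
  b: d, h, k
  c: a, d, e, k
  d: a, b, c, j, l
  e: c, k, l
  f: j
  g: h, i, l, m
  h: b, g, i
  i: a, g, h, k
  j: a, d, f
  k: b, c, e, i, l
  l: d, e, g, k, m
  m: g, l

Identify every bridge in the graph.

The edges on the cycle d-l-e-c-d are not bridges since each lies on that cycle.
But removing j-f disconnects j from f — this is a bridge.

f-j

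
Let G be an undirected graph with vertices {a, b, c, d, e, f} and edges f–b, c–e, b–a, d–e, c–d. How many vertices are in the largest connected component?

3

Starting from c we can reach c, d, e. That is one component of size 3.
Starting from a we can reach a, b, f. That is one component of size 3.
The largest has 3 vertices.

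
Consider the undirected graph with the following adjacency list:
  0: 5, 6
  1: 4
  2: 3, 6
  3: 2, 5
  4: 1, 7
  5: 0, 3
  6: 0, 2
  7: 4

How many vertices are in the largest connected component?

5

Starting from 1 we can reach 1, 4, 7. That is one component of size 3.
Starting from 0 we can reach 0, 2, 3, 5, 6. That is one component of size 5.
The largest has 5 vertices.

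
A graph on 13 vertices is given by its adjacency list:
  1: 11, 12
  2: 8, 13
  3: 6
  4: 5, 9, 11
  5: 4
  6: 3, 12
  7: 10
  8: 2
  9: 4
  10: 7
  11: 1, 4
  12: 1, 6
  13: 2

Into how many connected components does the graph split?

3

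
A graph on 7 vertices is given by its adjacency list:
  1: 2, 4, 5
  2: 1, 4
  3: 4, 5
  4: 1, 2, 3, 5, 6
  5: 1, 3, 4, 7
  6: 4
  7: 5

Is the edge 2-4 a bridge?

No

After removing 2-4, the path 2-1-4 still connects them, so the edge is not a bridge.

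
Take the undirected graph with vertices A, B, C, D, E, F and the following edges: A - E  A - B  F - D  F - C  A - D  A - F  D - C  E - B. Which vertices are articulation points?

A

Removing A increases the component count from 1 to 2, so A is a cut vertex.
By contrast removing D leaves 1 component; it is not a cut vertex. No other vertex is a cut vertex either.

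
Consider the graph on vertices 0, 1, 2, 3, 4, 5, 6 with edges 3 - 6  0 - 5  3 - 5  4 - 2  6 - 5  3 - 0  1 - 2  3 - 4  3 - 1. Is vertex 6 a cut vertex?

No

Deleting 6 leaves 1 component (was 1) (its neighbors 3, 5 remain connected to each other), so 6 is not a cut vertex.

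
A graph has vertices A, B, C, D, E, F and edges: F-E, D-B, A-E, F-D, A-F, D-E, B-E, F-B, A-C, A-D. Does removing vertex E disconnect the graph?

No

Deleting E leaves 1 component (was 1) (its neighbors A, B, D, F remain connected to each other), so E is not a cut vertex.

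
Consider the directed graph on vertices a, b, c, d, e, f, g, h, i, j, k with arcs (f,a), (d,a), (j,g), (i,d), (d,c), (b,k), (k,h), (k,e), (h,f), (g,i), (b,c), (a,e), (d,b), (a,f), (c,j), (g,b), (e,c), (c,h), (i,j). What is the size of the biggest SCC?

11

{a, b, c, d, e, f, g, h, i, j, k} are all mutually reachable — one SCC of size 11.
The largest has 11 vertices.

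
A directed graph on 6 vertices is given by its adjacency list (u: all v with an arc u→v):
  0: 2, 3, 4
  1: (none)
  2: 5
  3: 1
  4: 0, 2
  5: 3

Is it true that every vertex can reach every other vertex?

There is no directed path from 3 to 4, so the graph is not strongly connected.

No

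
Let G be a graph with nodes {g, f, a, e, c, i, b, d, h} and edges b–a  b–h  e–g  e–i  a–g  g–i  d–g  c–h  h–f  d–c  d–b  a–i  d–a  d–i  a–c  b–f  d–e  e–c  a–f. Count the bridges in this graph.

The edges on the cycle d-b-h-c-e-d are not bridges since each lies on that cycle.
Every edge lies on some cycle, so there are no bridges.

0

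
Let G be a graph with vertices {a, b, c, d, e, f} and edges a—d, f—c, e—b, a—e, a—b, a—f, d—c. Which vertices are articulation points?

a

Removing a increases the component count from 1 to 2, so a is a cut vertex.
By contrast removing d leaves 1 component; it is not a cut vertex. No other vertex is a cut vertex either.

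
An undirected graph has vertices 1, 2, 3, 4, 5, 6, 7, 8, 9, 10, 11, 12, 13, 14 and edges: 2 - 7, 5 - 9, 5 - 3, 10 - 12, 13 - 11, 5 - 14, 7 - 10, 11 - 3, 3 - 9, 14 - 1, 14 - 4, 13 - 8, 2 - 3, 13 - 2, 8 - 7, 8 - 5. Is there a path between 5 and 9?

Yes

From 5 we can reach 1, 2, 3, 4, 5, 7, 8, 9, 10, 11, 12, 13, 14, which includes 9.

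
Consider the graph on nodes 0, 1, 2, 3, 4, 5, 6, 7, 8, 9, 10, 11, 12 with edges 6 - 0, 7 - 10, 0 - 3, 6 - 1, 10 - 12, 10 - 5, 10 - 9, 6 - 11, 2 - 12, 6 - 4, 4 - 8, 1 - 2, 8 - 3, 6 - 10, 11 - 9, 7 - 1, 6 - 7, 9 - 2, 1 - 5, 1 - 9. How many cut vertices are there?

1

Removing 6 increases the component count from 1 to 2, so 6 is a cut vertex.
By contrast removing 5 leaves 1 component; it is not a cut vertex. No other vertex is a cut vertex either.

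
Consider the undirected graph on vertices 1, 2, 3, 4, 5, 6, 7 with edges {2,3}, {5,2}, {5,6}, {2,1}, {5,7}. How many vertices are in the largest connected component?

6

4 is isolated — a component by itself.
Starting from 1 we can reach 1, 2, 3, 5, 6, 7. That is one component of size 6.
The largest has 6 vertices.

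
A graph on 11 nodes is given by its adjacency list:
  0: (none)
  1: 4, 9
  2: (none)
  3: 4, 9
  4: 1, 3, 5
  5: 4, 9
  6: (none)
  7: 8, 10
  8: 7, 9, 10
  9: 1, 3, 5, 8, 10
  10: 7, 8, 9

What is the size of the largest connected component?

2 is isolated — a component by itself.
6 is isolated — a component by itself.
0 is isolated — a component by itself.
Starting from 1 we can reach 1, 3, 4, 5, 7, 8, 9, 10. That is one component of size 8.
The largest has 8 vertices.

8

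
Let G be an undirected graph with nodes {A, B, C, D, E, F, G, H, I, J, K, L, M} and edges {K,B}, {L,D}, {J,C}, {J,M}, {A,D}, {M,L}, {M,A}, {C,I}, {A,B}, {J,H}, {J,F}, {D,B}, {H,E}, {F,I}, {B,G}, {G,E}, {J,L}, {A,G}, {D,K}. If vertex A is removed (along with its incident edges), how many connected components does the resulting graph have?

1

With A gone, the remaining components are: {B, C, D, E, F, G, H, I, J, K, L, M}.
That is 1 component.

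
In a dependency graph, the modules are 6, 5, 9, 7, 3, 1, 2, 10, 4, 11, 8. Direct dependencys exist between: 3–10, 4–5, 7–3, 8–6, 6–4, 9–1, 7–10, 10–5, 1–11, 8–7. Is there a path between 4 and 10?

Yes

From 4 we can reach 3, 4, 5, 6, 7, 8, 10, which includes 10.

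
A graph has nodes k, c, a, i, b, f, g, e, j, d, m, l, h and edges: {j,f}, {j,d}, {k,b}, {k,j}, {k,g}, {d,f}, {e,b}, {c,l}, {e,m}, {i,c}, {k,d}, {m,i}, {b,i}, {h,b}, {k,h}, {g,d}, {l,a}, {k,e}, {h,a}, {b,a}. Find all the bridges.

none

The edges on the cycle k-j-f-d-k are not bridges since each lies on that cycle.
Every edge lies on some cycle, so there are no bridges.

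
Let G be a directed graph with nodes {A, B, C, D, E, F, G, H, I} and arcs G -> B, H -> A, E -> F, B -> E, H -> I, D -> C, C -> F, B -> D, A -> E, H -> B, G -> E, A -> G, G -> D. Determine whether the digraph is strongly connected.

There is no directed path from F to A, so the graph is not strongly connected.

No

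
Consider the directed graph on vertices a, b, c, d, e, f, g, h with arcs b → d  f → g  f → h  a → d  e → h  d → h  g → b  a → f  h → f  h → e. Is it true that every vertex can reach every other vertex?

No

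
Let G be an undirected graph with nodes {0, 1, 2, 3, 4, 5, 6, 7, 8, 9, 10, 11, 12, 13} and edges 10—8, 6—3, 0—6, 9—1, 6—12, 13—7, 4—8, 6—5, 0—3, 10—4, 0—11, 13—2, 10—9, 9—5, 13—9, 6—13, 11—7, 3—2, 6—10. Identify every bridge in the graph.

1-9, 12-6

The edges on the cycle 6-10-9-5-6 are not bridges since each lies on that cycle.
But removing 12—6 disconnects 12 from 6; removing 9—1 disconnects 9 from 1 — these are bridges.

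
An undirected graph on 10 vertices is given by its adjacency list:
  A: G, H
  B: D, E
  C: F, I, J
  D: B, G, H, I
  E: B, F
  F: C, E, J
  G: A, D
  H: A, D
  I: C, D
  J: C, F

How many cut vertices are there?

Removing D increases the component count from 1 to 2, so D is a cut vertex.
By contrast removing G leaves 1 component; it is not a cut vertex. No other vertex is a cut vertex either.

1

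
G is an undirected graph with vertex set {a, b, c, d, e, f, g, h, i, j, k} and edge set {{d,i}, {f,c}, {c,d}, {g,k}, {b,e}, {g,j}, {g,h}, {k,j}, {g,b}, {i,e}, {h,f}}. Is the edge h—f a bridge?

No

After removing h—f, the path h-g-b-e-i-d-c-f still connects them, so the edge is not a bridge.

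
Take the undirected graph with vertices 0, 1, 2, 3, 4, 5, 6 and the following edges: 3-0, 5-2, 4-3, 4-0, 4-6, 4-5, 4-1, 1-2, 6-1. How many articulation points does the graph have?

Removing 4 increases the component count from 1 to 2, so 4 is a cut vertex.
By contrast removing 2 leaves 1 component; it is not a cut vertex. No other vertex is a cut vertex either.

1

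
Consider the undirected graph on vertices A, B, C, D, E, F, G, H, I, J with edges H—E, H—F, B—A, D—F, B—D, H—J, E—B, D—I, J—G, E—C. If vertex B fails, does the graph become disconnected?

Yes

Deleting B raises the number of components from 1 to 2, so B is a cut vertex.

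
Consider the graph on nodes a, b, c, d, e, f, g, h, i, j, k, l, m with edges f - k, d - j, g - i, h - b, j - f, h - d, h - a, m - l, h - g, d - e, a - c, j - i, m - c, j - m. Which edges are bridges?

b-h, d-e, f-j, f-k, l-m

The edges on the cycle h-d-j-m-c-a-h are not bridges since each lies on that cycle.
But removing m - l disconnects m from l; removing d - e disconnects d from e; removing f - k disconnects f from k; removing f - j disconnects f from j — these are bridges.
In total 5 edges are bridges.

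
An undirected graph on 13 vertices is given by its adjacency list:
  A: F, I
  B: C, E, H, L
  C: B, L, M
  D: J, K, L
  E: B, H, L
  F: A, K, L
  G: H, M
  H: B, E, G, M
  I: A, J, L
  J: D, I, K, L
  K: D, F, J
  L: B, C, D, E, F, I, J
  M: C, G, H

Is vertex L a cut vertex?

Yes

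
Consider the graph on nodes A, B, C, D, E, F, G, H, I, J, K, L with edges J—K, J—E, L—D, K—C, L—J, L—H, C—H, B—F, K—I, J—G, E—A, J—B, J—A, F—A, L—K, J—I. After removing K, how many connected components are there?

1

With K gone, the remaining components are: {A, B, C, D, E, F, G, H, I, J, L}.
That is 1 component.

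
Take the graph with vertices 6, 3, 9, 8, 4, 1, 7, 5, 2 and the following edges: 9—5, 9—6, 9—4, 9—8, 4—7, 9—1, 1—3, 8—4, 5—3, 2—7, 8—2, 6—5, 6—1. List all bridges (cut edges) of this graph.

The edges on the cycle 9-8-2-7-4-9 are not bridges since each lies on that cycle.
Every edge lies on some cycle, so there are no bridges.

none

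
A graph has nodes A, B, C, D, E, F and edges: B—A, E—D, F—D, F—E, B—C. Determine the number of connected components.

2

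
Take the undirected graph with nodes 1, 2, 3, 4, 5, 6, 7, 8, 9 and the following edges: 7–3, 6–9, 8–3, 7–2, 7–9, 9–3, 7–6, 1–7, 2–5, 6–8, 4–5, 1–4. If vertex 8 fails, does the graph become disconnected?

No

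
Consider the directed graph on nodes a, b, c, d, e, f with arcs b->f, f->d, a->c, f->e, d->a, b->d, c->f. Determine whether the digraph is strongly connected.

No

There is no directed path from f to b, so the graph is not strongly connected.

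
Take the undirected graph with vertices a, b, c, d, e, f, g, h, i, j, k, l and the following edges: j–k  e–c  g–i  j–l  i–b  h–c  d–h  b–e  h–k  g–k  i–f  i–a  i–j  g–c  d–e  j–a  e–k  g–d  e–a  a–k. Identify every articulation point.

Removing i increases the component count from 1 to 2, so i is a cut vertex.
Removing j increases the component count from 1 to 2, so j is a cut vertex.
By contrast removing b leaves 1 component; it is not a cut vertex. No other vertex is a cut vertex either.

i, j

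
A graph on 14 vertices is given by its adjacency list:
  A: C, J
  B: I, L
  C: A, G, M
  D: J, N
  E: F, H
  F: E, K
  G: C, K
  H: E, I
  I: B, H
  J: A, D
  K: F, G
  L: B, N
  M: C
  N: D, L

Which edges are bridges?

C-M

The edges on the cycle E-F-K-G-C-A-J-D-N-L-B-I-H-E are not bridges since each lies on that cycle.
But removing C-M disconnects C from M — this is a bridge.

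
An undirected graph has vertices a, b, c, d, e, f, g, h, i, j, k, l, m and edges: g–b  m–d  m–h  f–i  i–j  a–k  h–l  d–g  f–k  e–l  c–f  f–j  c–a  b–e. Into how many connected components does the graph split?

2

Starting from a we can reach a, c, f, i, j, k. That is one component of size 6.
Starting from b we can reach b, d, e, g, h, l, m. That is one component of size 7.
Total: 2 components.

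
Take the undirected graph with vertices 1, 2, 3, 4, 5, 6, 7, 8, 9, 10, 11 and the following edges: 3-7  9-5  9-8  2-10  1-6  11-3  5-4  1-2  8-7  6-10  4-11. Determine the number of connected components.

2

Starting from 1 we can reach 1, 2, 6, 10. That is one component of size 4.
Starting from 3 we can reach 3, 4, 5, 7, 8, 9, 11. That is one component of size 7.
Total: 2 components.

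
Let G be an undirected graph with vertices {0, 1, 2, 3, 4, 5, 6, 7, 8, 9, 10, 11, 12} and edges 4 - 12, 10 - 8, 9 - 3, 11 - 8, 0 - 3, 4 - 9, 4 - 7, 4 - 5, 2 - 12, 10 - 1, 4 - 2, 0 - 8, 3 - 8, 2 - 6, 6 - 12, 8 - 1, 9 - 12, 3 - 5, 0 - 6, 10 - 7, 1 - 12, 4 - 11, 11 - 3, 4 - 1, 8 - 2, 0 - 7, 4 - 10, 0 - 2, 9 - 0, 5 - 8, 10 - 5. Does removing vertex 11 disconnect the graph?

No

Deleting 11 leaves 1 component (was 1) (its neighbors 3, 4, 8 remain connected to each other), so 11 is not a cut vertex.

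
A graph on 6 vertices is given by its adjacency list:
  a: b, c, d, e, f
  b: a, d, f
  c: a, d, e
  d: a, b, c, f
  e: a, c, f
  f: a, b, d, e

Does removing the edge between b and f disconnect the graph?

No

After removing b-f, the path b-a-f still connects them, so the edge is not a bridge.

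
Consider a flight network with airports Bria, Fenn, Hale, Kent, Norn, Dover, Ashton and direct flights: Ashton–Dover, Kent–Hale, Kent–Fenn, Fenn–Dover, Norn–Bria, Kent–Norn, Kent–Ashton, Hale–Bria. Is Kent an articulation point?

Yes

Deleting Kent raises the number of components from 1 to 2, so Kent is a cut vertex.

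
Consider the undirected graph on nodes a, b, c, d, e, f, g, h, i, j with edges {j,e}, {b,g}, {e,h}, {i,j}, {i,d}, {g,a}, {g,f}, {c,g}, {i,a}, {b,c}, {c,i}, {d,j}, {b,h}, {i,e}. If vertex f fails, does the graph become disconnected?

No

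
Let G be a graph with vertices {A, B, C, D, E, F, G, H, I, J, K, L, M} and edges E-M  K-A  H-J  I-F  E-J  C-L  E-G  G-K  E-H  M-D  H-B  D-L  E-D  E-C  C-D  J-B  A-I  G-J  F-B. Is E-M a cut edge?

No

After removing E-M, the path E-D-M still connects them, so the edge is not a bridge.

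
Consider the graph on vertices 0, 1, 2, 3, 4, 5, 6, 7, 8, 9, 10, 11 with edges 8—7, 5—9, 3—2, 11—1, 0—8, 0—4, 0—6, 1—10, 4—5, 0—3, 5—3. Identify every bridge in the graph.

0-6, 0-8, 1-10, 1-11, 2-3, 5-9, 7-8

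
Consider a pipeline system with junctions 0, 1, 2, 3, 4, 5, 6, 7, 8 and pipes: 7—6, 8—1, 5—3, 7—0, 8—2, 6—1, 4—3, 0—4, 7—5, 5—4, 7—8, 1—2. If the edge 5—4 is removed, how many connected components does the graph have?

5 and 4 are still connected via 5-3-4, so the component count stays at 1.

1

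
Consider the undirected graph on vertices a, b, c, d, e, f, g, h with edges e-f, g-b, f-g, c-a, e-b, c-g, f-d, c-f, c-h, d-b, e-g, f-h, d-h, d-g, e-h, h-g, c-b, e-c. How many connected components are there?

1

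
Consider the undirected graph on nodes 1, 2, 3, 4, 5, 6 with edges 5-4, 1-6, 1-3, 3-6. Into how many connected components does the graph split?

3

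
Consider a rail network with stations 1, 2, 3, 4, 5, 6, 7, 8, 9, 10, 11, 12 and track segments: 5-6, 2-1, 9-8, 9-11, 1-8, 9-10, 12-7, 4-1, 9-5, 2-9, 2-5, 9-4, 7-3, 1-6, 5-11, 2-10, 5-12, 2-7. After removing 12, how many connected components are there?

1

With 12 gone, the remaining components are: {1, 2, 3, 4, 5, 6, 7, 8, 9, 10, 11}.
That is 1 component.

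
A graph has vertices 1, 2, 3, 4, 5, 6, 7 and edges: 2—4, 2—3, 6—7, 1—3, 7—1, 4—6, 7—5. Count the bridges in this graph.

1

The edges on the cycle 2-4-6-7-1-3-2 are not bridges since each lies on that cycle.
But removing 7—5 disconnects 7 from 5 — this is a bridge.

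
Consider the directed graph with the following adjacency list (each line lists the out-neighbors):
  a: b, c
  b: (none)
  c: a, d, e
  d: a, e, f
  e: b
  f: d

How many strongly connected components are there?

3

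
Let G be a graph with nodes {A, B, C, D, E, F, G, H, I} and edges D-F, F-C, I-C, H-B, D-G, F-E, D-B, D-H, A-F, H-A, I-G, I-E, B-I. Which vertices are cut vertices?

Removing E, for instance, still leaves 1 component. No single vertex removal increases the component count — the graph has no articulation points.

none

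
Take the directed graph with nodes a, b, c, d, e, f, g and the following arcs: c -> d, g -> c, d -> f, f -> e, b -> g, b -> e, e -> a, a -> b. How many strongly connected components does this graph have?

1

{a, b, c, d, e, f, g} are all mutually reachable — one SCC of size 7.
That gives 1 strongly connected component.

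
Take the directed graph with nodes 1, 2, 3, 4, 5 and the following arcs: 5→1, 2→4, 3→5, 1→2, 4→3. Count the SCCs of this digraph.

1

{1, 2, 3, 4, 5} are all mutually reachable — one SCC of size 5.
That gives 1 strongly connected component.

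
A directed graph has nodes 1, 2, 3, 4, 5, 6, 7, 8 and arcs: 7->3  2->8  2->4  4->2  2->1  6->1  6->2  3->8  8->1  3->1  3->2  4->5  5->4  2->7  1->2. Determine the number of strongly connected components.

2

{1, 2, 3, 4, 5, 7, 8} are all mutually reachable — one SCC of size 7.
{6} is an SCC by itself.
That gives 2 strongly connected components.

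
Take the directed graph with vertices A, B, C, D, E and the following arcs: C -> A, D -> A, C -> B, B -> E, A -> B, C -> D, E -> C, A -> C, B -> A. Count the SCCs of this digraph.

1

{A, B, C, D, E} are all mutually reachable — one SCC of size 5.
That gives 1 strongly connected component.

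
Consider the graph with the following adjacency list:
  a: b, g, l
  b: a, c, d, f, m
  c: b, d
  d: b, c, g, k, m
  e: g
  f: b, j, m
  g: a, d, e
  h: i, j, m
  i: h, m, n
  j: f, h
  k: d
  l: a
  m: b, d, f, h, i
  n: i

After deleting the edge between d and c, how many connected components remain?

d and c are still connected via d-b-c, so the component count stays at 1.

1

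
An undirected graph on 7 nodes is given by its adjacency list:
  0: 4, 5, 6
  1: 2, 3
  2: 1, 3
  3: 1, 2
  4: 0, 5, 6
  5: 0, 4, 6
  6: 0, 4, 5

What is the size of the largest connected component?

4

Starting from 1 we can reach 1, 2, 3. That is one component of size 3.
Starting from 0 we can reach 0, 4, 5, 6. That is one component of size 4.
The largest has 4 vertices.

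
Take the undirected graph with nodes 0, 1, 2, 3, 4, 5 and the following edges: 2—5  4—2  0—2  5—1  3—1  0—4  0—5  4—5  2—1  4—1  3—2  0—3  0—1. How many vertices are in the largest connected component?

Starting from 0 we can reach 0, 1, 2, 3, 4, 5. That is one component of size 6.
The largest has 6 vertices.

6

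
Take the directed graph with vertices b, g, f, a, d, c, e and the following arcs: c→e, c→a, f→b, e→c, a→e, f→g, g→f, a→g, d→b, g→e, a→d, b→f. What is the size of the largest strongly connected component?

7

{a, b, c, d, e, f, g} are all mutually reachable — one SCC of size 7.
The largest has 7 vertices.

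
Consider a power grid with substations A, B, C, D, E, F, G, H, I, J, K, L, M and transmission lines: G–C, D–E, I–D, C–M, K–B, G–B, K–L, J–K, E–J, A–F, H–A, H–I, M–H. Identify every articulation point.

Removing A increases the component count from 1 to 2, so A is a cut vertex.
Removing H increases the component count from 1 to 2, so H is a cut vertex.
Removing K increases the component count from 1 to 2, so K is a cut vertex.
By contrast removing M leaves 1 component; it is not a cut vertex. No other vertex is a cut vertex either.

A, H, K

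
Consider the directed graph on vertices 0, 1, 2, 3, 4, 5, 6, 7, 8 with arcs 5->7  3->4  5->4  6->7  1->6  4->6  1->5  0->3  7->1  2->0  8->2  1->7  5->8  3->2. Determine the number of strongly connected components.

{0, 1, 2, 3, 4, 5, 6, 7, 8} are all mutually reachable — one SCC of size 9.
That gives 1 strongly connected component.

1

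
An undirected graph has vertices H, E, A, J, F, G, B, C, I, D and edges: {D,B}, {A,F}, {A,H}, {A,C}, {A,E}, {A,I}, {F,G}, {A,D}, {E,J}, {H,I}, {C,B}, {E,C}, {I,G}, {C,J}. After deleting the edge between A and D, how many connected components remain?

A and D are still connected via A-C-B-D, so the component count stays at 1.

1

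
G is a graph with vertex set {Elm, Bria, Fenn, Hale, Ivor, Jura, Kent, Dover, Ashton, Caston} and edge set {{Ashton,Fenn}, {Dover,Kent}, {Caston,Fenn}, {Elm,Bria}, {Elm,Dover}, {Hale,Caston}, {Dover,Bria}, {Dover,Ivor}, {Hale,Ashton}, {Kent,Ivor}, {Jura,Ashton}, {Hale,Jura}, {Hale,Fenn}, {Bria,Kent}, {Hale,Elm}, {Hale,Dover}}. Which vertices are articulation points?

Removing Hale increases the component count from 1 to 2, so Hale is a cut vertex.
By contrast removing Fenn leaves 1 component; it is not a cut vertex. No other vertex is a cut vertex either.

Hale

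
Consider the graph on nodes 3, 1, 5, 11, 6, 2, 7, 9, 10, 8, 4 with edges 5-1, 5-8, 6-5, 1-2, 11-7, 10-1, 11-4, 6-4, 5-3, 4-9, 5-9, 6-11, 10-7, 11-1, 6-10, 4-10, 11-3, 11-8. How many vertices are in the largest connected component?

11

Starting from 1 we can reach 1, 2, 3, 4, 5, 6, 7, 8, 9, 10, 11. That is one component of size 11.
The largest has 11 vertices.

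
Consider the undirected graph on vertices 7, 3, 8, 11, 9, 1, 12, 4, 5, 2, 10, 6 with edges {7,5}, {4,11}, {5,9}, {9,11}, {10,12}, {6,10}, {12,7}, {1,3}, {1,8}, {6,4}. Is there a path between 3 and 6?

The component containing 3 is {1, 3, 8}, and 6 is not in it.

No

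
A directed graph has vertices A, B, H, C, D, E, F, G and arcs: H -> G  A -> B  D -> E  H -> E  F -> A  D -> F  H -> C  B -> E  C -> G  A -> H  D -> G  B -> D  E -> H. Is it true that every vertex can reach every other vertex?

No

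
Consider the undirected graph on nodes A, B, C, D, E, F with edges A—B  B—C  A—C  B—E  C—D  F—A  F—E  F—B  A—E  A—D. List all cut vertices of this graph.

none

Removing F, for instance, still leaves 1 component. No single vertex removal increases the component count — the graph has no articulation points.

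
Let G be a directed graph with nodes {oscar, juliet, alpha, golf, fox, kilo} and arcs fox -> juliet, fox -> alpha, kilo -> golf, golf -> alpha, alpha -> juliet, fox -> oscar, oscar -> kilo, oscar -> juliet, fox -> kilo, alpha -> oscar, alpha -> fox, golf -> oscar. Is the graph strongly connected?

No

There is no directed path from juliet to golf, so the graph is not strongly connected.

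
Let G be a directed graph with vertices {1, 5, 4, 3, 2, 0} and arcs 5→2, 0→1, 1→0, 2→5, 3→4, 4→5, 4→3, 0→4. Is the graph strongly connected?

There is no directed path from 2 to 3, so the graph is not strongly connected.

No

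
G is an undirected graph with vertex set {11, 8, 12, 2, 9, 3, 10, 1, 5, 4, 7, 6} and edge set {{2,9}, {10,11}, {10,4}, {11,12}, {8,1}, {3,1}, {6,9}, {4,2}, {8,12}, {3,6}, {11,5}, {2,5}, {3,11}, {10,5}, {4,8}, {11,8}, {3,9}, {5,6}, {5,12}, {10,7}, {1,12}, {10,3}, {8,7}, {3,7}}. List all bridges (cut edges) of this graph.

none

The edges on the cycle 10-3-11-5-12-8-4-10 are not bridges since each lies on that cycle.
Every edge lies on some cycle, so there are no bridges.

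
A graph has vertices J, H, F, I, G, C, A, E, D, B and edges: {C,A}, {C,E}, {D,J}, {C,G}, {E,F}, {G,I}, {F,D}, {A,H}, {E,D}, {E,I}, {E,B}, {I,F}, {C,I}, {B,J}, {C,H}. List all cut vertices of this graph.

C

Removing C increases the component count from 1 to 2, so C is a cut vertex.
By contrast removing E leaves 1 component; it is not a cut vertex. No other vertex is a cut vertex either.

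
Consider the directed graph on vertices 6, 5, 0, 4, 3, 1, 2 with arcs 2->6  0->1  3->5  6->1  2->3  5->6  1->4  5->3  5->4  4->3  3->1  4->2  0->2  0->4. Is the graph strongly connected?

There is no directed path from 4 to 0, so the graph is not strongly connected.

No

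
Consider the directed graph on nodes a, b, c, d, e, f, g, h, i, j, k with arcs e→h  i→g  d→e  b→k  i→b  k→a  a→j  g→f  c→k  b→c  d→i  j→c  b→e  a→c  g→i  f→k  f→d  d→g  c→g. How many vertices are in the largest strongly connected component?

9

{a, b, c, d, f, g, i, j, k} are all mutually reachable — one SCC of size 9.
{e} is an SCC by itself.
{h} is an SCC by itself.
The largest has 9 vertices.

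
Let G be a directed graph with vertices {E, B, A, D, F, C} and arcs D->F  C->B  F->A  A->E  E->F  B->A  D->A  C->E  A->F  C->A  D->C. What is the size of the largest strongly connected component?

{A, E, F} are all mutually reachable — one SCC of size 3.
{C} is an SCC by itself.
{D} is an SCC by itself.
{B} is an SCC by itself.
The largest has 3 vertices.

3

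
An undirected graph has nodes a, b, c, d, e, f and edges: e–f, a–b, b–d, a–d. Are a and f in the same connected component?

No

The component containing a is {a, b, d}, and f is not in it.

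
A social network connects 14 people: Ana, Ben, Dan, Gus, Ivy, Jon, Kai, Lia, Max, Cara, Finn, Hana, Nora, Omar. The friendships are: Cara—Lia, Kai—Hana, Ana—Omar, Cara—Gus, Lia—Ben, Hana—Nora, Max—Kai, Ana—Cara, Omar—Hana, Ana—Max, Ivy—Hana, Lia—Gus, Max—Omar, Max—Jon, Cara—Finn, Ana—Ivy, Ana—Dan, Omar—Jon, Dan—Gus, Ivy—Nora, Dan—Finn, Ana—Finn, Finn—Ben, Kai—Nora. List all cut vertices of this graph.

Ana

Removing Ana increases the component count from 1 to 2, so Ana is a cut vertex.
By contrast removing Omar leaves 1 component; it is not a cut vertex. No other vertex is a cut vertex either.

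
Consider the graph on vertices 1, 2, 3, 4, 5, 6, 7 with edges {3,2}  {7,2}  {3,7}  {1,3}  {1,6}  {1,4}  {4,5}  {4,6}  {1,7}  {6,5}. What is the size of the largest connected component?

Starting from 1 we can reach 1, 2, 3, 4, 5, 6, 7. That is one component of size 7.
The largest has 7 vertices.

7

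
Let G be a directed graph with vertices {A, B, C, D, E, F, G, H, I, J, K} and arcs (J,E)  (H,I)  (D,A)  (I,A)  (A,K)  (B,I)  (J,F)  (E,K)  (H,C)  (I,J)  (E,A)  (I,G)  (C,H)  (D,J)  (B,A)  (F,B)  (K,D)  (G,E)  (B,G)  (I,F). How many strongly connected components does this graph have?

2

{A, B, D, E, F, G, I, J, K} are all mutually reachable — one SCC of size 9.
{C, H} are all mutually reachable — one SCC of size 2.
That gives 2 strongly connected components.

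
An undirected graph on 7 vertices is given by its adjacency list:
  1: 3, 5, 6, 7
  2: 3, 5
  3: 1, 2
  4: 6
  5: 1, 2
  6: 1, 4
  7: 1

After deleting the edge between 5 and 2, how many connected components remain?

1

5 and 2 are still connected via 5-1-3-2, so the component count stays at 1.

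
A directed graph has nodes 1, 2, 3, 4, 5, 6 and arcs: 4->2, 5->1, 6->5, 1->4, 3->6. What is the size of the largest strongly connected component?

1

{1} is an SCC by itself.
{5} is an SCC by itself.
{2} is an SCC by itself.
{6} is an SCC by itself.
{4} is an SCC by itself.
(and 1 more singleton SCC)
The largest has 1 vertex.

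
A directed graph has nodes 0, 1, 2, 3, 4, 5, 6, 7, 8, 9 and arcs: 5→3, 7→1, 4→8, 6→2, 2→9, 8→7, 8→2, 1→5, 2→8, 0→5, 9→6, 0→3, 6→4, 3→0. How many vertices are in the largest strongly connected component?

{2, 4, 6, 8, 9} are all mutually reachable — one SCC of size 5.
{0, 3, 5} are all mutually reachable — one SCC of size 3.
{7} is an SCC by itself.
{1} is an SCC by itself.
The largest has 5 vertices.

5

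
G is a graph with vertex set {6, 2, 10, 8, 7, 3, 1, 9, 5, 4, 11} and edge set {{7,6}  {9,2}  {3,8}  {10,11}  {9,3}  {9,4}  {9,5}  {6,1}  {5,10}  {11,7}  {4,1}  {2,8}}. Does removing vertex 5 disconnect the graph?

Deleting 5 leaves 1 component (was 1) (its neighbors 9, 10 remain connected to each other), so 5 is not a cut vertex.

No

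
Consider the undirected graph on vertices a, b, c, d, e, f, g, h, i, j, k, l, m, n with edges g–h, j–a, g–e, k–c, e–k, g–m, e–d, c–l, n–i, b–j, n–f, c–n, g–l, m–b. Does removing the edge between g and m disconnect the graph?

Removing g–m leaves no path between g and m: the component count goes from 1 to 2. So it is a bridge.

Yes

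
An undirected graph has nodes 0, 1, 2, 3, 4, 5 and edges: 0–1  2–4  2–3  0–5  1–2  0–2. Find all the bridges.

The edges on the cycle 0-1-2-0 are not bridges since each lies on that cycle.
But removing 2–4 disconnects 2 from 4; removing 2–3 disconnects 2 from 3; removing 0–5 disconnects 0 from 5 — these are bridges.

0-5, 2-3, 2-4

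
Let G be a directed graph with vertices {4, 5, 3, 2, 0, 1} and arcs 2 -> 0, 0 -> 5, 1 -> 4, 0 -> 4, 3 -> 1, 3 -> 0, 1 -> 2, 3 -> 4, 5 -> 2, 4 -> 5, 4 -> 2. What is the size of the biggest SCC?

{0, 2, 4, 5} are all mutually reachable — one SCC of size 4.
{1} is an SCC by itself.
{3} is an SCC by itself.
The largest has 4 vertices.

4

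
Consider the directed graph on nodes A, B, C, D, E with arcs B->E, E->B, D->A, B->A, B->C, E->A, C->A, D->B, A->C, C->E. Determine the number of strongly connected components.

2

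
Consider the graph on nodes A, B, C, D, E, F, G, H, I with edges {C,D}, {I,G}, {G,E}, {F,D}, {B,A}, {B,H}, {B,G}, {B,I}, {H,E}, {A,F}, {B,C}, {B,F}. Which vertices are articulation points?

B

Removing B increases the component count from 1 to 2, so B is a cut vertex.
By contrast removing C leaves 1 component; it is not a cut vertex. No other vertex is a cut vertex either.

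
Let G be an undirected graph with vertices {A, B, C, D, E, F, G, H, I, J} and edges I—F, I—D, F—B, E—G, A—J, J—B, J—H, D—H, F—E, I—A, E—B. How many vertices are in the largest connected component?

C is isolated — a component by itself.
Starting from A we can reach A, B, D, E, F, G, H, I, J. That is one component of size 9.
The largest has 9 vertices.

9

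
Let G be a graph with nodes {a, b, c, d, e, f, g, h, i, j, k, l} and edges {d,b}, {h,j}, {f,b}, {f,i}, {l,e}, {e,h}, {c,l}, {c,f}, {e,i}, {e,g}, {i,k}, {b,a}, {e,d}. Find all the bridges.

a-b, e-g, e-h, h-j, i-k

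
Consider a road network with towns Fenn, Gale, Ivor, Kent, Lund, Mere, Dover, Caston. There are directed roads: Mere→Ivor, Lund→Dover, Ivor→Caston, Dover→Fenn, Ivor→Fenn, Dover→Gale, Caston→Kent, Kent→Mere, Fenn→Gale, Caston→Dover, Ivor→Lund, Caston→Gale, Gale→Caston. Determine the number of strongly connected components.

{Fenn, Gale, Ivor, Kent, Lund, Mere, Dover, Caston} are all mutually reachable — one SCC of size 8.
That gives 1 strongly connected component.

1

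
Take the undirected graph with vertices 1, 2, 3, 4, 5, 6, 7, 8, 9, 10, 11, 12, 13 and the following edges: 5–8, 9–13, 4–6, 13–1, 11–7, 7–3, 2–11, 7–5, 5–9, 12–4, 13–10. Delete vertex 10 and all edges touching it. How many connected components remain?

With 10 gone, the remaining components are: {4, 6, 12}; {1, 2, 3, 5, 7, 8, 9, 11, 13}.
That is 2 components.

2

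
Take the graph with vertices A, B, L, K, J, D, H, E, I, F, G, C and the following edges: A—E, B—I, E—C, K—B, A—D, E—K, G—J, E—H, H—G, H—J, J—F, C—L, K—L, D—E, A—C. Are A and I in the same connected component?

Yes

From A we can reach A, B, C, D, E, F, G, H, I, J, K, L, which includes I.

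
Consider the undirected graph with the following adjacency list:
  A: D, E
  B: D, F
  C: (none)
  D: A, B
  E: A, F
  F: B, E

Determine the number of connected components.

C is isolated — a component by itself.
Starting from A we can reach A, B, D, E, F. That is one component of size 5.
Total: 2 components.

2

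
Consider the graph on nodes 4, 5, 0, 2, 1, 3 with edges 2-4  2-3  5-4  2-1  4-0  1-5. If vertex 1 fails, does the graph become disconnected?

Deleting 1 leaves 1 component (was 1) (its neighbors 2, 5 remain connected to each other), so 1 is not a cut vertex.

No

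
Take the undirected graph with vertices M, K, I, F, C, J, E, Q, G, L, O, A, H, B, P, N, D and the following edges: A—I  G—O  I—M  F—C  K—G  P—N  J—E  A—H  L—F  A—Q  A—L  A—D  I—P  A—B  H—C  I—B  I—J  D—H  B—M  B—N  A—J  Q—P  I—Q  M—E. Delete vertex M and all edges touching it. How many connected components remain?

2

With M gone, the remaining components are: {G, K, O}; {A, B, C, D, E, F, H, I, J, L, N, P, Q}.
That is 2 components.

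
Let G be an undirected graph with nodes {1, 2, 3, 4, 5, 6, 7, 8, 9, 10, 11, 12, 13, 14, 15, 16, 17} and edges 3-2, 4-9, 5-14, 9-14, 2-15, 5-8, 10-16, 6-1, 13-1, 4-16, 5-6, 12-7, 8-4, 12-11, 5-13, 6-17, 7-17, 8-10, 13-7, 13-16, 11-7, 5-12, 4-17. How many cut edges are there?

2

The edges on the cycle 5-8-10-16-13-5 are not bridges since each lies on that cycle.
But removing 3-2 disconnects 3 from 2; removing 15-2 disconnects 15 from 2 — these are bridges.
That makes 2 bridges.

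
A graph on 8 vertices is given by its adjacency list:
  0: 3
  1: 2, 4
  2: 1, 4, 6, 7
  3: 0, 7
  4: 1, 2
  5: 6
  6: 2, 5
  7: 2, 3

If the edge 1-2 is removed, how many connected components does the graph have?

1 and 2 are still connected via 1-4-2, so the component count stays at 1.

1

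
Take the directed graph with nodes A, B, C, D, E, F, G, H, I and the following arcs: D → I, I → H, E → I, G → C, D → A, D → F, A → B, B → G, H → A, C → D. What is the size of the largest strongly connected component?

7

{A, B, C, D, G, H, I} are all mutually reachable — one SCC of size 7.
{F} is an SCC by itself.
{E} is an SCC by itself.
The largest has 7 vertices.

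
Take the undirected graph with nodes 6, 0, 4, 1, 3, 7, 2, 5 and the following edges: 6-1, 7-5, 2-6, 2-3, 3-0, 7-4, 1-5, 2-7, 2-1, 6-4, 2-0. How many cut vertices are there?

Removing 2 increases the component count from 1 to 2, so 2 is a cut vertex.
By contrast removing 0 leaves 1 component; it is not a cut vertex. No other vertex is a cut vertex either.

1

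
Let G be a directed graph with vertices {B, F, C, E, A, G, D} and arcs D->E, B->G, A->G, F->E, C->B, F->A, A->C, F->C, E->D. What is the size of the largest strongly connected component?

2

{D, E} are all mutually reachable — one SCC of size 2.
{B} is an SCC by itself.
{A} is an SCC by itself.
{F} is an SCC by itself.
{G} is an SCC by itself.
(and 1 more singleton SCC)
The largest has 2 vertices.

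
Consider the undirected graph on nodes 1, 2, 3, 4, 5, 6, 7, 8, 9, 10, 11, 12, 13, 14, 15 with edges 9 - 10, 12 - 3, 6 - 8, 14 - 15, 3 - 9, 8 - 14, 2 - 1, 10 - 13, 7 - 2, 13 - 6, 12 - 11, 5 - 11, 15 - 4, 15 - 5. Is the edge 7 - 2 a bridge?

Yes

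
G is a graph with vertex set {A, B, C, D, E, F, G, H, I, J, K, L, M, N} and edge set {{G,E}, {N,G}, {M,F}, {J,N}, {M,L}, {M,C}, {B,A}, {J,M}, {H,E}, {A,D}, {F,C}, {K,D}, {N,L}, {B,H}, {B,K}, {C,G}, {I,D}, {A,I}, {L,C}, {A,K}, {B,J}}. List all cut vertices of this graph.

B

Removing B increases the component count from 1 to 2, so B is a cut vertex.
By contrast removing L leaves 1 component; it is not a cut vertex. No other vertex is a cut vertex either.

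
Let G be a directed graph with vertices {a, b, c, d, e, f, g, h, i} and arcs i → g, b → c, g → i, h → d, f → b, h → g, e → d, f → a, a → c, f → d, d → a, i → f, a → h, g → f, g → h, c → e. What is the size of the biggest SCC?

9

{a, b, c, d, e, f, g, h, i} are all mutually reachable — one SCC of size 9.
The largest has 9 vertices.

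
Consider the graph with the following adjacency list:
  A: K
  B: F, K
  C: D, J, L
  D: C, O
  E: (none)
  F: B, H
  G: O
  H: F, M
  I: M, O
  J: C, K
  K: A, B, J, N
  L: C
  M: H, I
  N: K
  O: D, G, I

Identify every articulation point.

C, K, O

Removing C increases the component count from 2 to 3, so C is a cut vertex.
Removing K increases the component count from 2 to 4, so K is a cut vertex.
Removing O increases the component count from 2 to 3, so O is a cut vertex.
By contrast removing A leaves 2 components; it is not a cut vertex. No other vertex is a cut vertex either.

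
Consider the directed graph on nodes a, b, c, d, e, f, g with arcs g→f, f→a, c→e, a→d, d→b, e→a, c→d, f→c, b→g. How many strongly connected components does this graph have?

1

{a, b, c, d, e, f, g} are all mutually reachable — one SCC of size 7.
That gives 1 strongly connected component.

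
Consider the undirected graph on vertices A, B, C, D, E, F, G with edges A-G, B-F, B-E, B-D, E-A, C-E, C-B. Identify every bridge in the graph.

The edges on the cycle C-B-E-C are not bridges since each lies on that cycle.
But removing B-F disconnects B from F; removing A-G disconnects A from G; removing B-D disconnects B from D; removing E-A disconnects E from A — these are bridges.

A-E, A-G, B-D, B-F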